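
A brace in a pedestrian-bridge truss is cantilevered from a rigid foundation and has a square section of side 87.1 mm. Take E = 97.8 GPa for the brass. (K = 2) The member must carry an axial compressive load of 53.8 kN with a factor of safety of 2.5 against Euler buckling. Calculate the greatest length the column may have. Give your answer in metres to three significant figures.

I = a⁴/12 = 87.1⁴/12 = 4.796×10^6 mm⁴
I = 4.796×10^-6 m⁴
Required critical load P_cr = n·P = 2.5 × 53.8 = 134.5 kN = 1.345×10^5 N
From P_cr = π²EI/(K·L)²:  L = (1/K)·√(π²EI/P_cr) = (1/2)·√(π²×9.78×10^10×4.796×10^-6/1.345×10^5)
L = 2.93 m

L_max ≈ 2.93 m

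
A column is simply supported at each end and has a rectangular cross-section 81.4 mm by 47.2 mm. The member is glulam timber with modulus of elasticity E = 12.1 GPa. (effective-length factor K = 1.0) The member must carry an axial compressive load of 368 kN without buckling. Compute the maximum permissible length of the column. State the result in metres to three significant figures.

Buckling occurs about the weak axis: I_min = h·b³/12 with b = 47.2 mm (the shorter side).
I_min = 81.4×47.2³/12 = 7.133×10^5 mm⁴
I = 7.133×10^-7 m⁴
At the buckling limit P_cr = P = 3.680×10^5 N
From P_cr = π²EI/(K·L)²:  L = (1/K)·√(π²EI/P_cr) = (1/1)·√(π²×1.21×10^10×7.133×10^-7/3.680×10^5)
L = 0.481 m

L_max ≈ 0.481 m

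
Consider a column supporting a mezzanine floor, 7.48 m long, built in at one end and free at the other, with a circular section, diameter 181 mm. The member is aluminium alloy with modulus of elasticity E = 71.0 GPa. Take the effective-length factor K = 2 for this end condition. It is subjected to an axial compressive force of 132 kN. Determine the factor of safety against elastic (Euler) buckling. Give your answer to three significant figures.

n ≈ 1.25

I = πd⁴/64 = π×181⁴/64 = 5.268×10^7 mm⁴
I = 5.268×10^7 mm⁴ = 5.268×10^-5 m⁴
Effective length L_e = K·L = 2 × 7.48 = 14.96 m
P_cr = π²EI / L_e² = π² × 71.0×10⁹ × 5.268×10^-5 / 14.96² = 1.650×10^5 N
Factor of safety n = P_cr / P = 164.96 / 132 = 1.25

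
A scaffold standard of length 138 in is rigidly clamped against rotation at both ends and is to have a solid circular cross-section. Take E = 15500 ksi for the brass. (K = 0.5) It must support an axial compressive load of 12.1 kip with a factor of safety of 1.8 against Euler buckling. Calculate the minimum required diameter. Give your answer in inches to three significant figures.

Required P_cr = n·P = 1.8 × 12.1 = 21.78 kip
L_e = K·L = 0.5 × 138 = 69.00 in
Required I = P_cr·L_e²/(π²E) = 2.178×10^4 × 69.00² / (π² × 1.55×10^7) = 0.6778 in⁴
Solid circle: I = πd⁴/64  ⇒  d = (64I/π)^(1/4) = (64×0.6778/π)^(1/4) = 1.93 in

d ≈ 1.93 in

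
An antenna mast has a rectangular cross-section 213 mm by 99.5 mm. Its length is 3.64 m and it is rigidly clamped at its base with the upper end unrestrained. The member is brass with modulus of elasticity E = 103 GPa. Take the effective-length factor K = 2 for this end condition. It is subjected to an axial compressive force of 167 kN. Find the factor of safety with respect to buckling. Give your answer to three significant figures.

n ≈ 2.01

Buckling occurs about the weak axis: I_min = h·b³/12 with b = 99.5 mm (the shorter side).
I_min = 213×99.5³/12 = 1.749×10^7 mm⁴
I = 1.749×10^7 mm⁴ = 1.749×10^-5 m⁴
Effective length L_e = K·L = 2 × 3.64 = 7.280 m
P_cr = π²EI / L_e² = π² × 103×10⁹ × 1.749×10^-5 / 7.280² = 3.354×10^5 N
Factor of safety n = P_cr / P = 335.38 / 167 = 2.01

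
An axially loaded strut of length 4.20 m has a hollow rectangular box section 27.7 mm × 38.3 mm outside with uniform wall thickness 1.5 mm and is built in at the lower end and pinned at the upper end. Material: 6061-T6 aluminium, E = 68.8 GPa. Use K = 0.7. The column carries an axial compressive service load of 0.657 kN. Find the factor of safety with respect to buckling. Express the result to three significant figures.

n ≈ 2.81

Inner dimensions: h_i = 38.3 − 2×1.5 = 35.30 mm, b_i = 27.7 − 2×1.5 = 24.70 mm
Weak-axis I_min = (h_o·b_o³ − h_i·b_i³)/12 with b_o = 27.7, b_i = 24.70 mm (shorter outer/inner sides).
I_min = (38.3×27.7³ − 35.30×24.70³)/12 = 2.351×10^4 mm⁴
I = 2.351×10^4 mm⁴ = 2.351×10^-8 m⁴
Effective length L_e = K·L = 0.7 × 4.20 = 2.940 m
P_cr = π²EI / L_e² = π² × 68.8×10⁹ × 2.351×10^-8 / 2.940² = 1.847×10^3 N
Factor of safety n = P_cr / P = 1.8467 / 0.657 = 2.81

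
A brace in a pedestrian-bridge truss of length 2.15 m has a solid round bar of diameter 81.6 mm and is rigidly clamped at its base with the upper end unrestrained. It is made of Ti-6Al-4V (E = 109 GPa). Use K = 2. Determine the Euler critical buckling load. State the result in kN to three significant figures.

P_cr ≈ 127 kN

I = πd⁴/64 = π×81.6⁴/64 = 2.176×10^6 mm⁴
I = 2.176×10^6 mm⁴ = 2.176×10^-6 m⁴
Effective length L_e = K·L = 2 × 2.15 = 4.300 m
P_cr = π²EI / L_e² = π² × 109×10⁹ × 2.176×10^-6 / 4.300² = 1.266×10^5 N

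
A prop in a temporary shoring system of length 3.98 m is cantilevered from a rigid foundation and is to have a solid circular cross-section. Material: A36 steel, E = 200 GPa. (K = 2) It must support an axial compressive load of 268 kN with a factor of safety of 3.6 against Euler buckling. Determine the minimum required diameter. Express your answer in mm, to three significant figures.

d ≈ 158 mm

Required P_cr = n·P = 3.6 × 268 = 964.8 kN
L_e = K·L = 2 × 3.98 = 7.960 m
Required I = P_cr·L_e²/(π²E) = 9.648×10^5 × 7.960² / (π² × 2.00×10^11) = 3.097×10^-5 m⁴
I_req = 3.097×10^7 mm⁴
Solid circle: I = πd⁴/64  ⇒  d = (64I/π)^(1/4) = (64×3.097×10^7/π)^(1/4) = 158 mm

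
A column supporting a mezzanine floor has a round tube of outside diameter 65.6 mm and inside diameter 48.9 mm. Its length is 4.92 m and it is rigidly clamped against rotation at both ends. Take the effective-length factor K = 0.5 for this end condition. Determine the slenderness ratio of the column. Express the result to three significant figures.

d_o = 65.6 mm, d_i = 48.9 mm
I = π(d_o⁴ − d_i⁴)/64 = π(65.6⁴ − 48.90⁴)/64 = 6.284×10^5 mm⁴
A = 1.502×10^3 mm²;  r_min = √(I/A) = √(6.284×10^5/1.502×10^3) = 20.46 mm
L_e = K·L = 0.5 × 4.92 m = 2.460 m = 2460.0 mm
λ = L_e / r_min = 2460.0 / 20.46 = 120

λ ≈ 120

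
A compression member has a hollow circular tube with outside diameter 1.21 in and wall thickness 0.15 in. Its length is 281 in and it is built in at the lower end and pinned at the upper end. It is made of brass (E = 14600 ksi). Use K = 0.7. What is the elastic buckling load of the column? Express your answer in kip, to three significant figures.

P_cr ≈ 0.267 kip

Inner diameter d_i = 1.21 − 2×0.15 = 0.9100 in
I = π(d_o⁴ − d_i⁴)/64 = π(1.21⁴ − 0.9100⁴)/64 = 7.156×10^-2 in⁴
Effective length L_e = K·L = 0.7 × 281 = 196.7 in
P_cr = π²EI / L_e² = π² × 14600×10³ × 7.156×10^-2 / 196.7² = 266.5 lb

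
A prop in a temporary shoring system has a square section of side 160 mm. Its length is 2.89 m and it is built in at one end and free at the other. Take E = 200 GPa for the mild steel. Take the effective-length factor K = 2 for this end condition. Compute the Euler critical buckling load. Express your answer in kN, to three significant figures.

P_cr ≈ 3230 kN

I = a⁴/12 = 160⁴/12 = 5.461×10^7 mm⁴
I = 5.461×10^7 mm⁴ = 5.461×10^-5 m⁴
Effective length L_e = K·L = 2 × 2.89 = 5.780 m
P_cr = π²EI / L_e² = π² × 200×10⁹ × 5.461×10^-5 / 5.780² = 3.227×10^6 N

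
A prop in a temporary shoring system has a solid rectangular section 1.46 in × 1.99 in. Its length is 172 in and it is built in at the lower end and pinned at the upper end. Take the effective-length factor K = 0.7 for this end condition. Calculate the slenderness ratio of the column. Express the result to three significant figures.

λ ≈ 286

Buckling occurs about the weak axis: I_min = h·b³/12 with b = 1.46 in (the shorter side).
I_min = 1.99×1.46³/12 = 0.5161 in⁴
A = 2.905 in²;  r_min = √(I/A) = √(0.5161/2.905) = 0.4215 in
L_e = K·L = 0.7 × 172 = 120.4 in
λ = L_e / r_min = 120.40 / 0.4215 = 286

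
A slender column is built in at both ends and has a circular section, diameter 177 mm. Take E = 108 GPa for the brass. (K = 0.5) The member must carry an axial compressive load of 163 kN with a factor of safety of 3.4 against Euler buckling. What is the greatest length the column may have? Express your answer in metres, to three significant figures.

I = πd⁴/64 = π×177⁴/64 = 4.818×10^7 mm⁴
I = 4.818×10^-5 m⁴
Required critical load P_cr = n·P = 3.4 × 163 = 554.2 kN = 5.542×10^5 N
From P_cr = π²EI/(K·L)²:  L = (1/K)·√(π²EI/P_cr) = (1/0.5)·√(π²×1.08×10^11×4.818×10^-5/5.542×10^5)
L = 19.3 m

L_max ≈ 19.3 m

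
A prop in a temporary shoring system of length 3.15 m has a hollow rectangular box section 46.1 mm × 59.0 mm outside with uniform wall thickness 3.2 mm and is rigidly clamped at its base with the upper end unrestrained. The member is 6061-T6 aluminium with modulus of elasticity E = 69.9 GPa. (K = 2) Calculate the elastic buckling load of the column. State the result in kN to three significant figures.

P_cr ≈ 3.61 kN

Inner dimensions: h_i = 59.0 − 2×3.2 = 52.60 mm, b_i = 46.1 − 2×3.2 = 39.70 mm
Weak-axis I_min = (h_o·b_o³ − h_i·b_i³)/12 with b_o = 46.1, b_i = 39.70 mm (shorter outer/inner sides).
I_min = (59.0×46.1³ − 52.60×39.70³)/12 = 2.074×10^5 mm⁴
I = 2.074×10^5 mm⁴ = 2.074×10^-7 m⁴
Effective length L_e = K·L = 2 × 3.15 = 6.300 m
P_cr = π²EI / L_e² = π² × 69.9×10⁹ × 2.074×10^-7 / 6.300² = 3.605×10^3 N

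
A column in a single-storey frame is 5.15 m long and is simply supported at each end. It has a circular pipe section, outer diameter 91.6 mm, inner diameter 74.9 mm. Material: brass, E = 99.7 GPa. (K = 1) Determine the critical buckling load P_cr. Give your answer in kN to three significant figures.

d_o = 91.6 mm, d_i = 74.9 mm
I = π(d_o⁴ − d_i⁴)/64 = π(91.6⁴ − 74.90⁴)/64 = 1.911×10^6 mm⁴
I = 1.911×10^6 mm⁴ = 1.911×10^-6 m⁴
Effective length L_e = K·L = 1 × 5.15 = 5.150 m
P_cr = π²EI / L_e² = π² × 99.7×10⁹ × 1.911×10^-6 / 5.150² = 7.090×10^4 N

P_cr ≈ 70.9 kN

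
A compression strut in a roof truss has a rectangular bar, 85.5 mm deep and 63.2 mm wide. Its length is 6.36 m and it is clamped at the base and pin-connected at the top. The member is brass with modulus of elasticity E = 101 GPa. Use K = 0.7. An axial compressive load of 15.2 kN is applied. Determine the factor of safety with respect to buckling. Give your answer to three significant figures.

n ≈ 5.95

Buckling occurs about the weak axis: I_min = h·b³/12 with b = 63.2 mm (the shorter side).
I_min = 85.5×63.2³/12 = 1.799×10^6 mm⁴
I = 1.799×10^6 mm⁴ = 1.799×10^-6 m⁴
Effective length L_e = K·L = 0.7 × 6.36 = 4.452 m
P_cr = π²EI / L_e² = π² × 101×10⁹ × 1.799×10^-6 / 4.452² = 9.046×10^4 N
Factor of safety n = P_cr / P = 90.458 / 15.2 = 5.95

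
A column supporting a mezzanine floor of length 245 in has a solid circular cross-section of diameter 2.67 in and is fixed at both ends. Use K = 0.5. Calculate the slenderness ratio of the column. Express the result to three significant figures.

For a solid circle r = d/4 = 2.67/4 = 0.6675 in
L_e = K·L = 0.5 × 245 = 122.5 in
λ = L_e / r_min = 122.50 / 0.6675 = 184

λ ≈ 184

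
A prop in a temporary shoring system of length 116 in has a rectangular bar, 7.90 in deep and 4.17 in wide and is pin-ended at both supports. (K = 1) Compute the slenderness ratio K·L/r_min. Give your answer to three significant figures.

Buckling occurs about the weak axis: I_min = h·b³/12 with b = 4.17 in (the shorter side).
I_min = 7.90×4.17³/12 = 47.74 in⁴
A = 32.94 in²;  r_min = √(I/A) = √(47.74/32.94) = 1.204 in
L_e = K·L = 1 × 116 = 116.0 in
λ = L_e / r_min = 116.00 / 1.204 = 96.4

λ ≈ 96.4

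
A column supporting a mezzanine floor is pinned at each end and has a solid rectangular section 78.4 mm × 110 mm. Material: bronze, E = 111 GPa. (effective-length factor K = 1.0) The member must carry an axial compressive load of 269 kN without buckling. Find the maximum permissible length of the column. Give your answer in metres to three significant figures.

Buckling occurs about the weak axis: I_min = h·b³/12 with b = 78.4 mm (the shorter side).
I_min = 110×78.4³/12 = 4.417×10^6 mm⁴
I = 4.417×10^-6 m⁴
At the buckling limit P_cr = P = 2.690×10^5 N
From P_cr = π²EI/(K·L)²:  L = (1/K)·√(π²EI/P_cr) = (1/1)·√(π²×1.11×10^11×4.417×10^-6/2.690×10^5)
L = 4.24 m

L_max ≈ 4.24 m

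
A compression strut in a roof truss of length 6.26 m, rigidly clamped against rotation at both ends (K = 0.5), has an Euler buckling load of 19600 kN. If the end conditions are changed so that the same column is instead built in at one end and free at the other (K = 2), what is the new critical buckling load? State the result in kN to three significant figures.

P_cr ≈ 1220 kN

P_cr ∝ 1/K², so P_cr,new = P_cr,old × (K_old/K_new)² = 19600 × (0.5/2)²
= 19600 × 0.06250 = 1220 kN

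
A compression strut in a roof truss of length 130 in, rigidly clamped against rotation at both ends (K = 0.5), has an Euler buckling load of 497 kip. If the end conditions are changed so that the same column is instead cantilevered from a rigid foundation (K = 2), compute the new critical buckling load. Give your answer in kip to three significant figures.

P_cr ≈ 31.1 kip

P_cr ∝ 1/K², so P_cr,new = P_cr,old × (K_old/K_new)² = 497 × (0.5/2)²
= 497 × 0.06250 = 31.1 kip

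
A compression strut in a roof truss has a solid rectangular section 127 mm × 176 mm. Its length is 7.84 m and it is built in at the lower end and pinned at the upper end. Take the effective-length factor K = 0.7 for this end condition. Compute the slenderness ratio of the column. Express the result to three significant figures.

Buckling occurs about the weak axis: I_min = h·b³/12 with b = 127 mm (the shorter side).
I_min = 176×127³/12 = 3.004×10^7 mm⁴
A = 2.235×10^4 mm²;  r_min = √(I/A) = √(3.004×10^7/2.235×10^4) = 36.66 mm
L_e = K·L = 0.7 × 7.84 m = 5.488 m = 5488.0 mm
λ = L_e / r_min = 5488.0 / 36.66 = 150

λ ≈ 150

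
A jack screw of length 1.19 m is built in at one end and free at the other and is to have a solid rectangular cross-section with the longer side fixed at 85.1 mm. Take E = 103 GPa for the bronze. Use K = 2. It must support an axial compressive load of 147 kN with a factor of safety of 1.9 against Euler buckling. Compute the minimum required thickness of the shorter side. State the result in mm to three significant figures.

Required P_cr = n·P = 1.9 × 147 = 279.3 kN
L_e = K·L = 2 × 1.19 = 2.380 m
Required I = P_cr·L_e²/(π²E) = 2.793×10^5 × 2.380² / (π² × 1.03×10^11) = 1.556×10^-6 m⁴
I_req = 1.556×10^6 mm⁴
Rectangle, weak axis: I_min = h·b³/12 with h = 85.1 mm fixed  ⇒  b = (12I/h)^(1/3) = 60.3 mm

b ≈ 60.3 mm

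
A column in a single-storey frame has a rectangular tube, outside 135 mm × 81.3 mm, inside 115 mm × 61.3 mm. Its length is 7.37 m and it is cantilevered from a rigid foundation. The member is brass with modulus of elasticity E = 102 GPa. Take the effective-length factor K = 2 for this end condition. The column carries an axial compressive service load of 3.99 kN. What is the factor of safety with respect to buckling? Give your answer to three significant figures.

n ≈ 4.46

Weak-axis I_min = (h_o·b_o³ − h_i·b_i³)/12 with b_o = 81.3, b_i = 61.30 mm (shorter outer/inner sides).
I_min = (135×81.3³ − 115.0×61.30³)/12 = 3.838×10^6 mm⁴
I = 3.838×10^6 mm⁴ = 3.838×10^-6 m⁴
Effective length L_e = K·L = 2 × 7.37 = 14.74 m
P_cr = π²EI / L_e² = π² × 102×10⁹ × 3.838×10^-6 / 14.74² = 1.778×10^4 N
Factor of safety n = P_cr / P = 17.783 / 3.99 = 4.46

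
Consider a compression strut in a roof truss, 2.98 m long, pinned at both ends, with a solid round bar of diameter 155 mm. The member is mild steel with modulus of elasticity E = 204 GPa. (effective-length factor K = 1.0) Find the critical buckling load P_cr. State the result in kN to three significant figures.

I = πd⁴/64 = π×155⁴/64 = 2.833×10^7 mm⁴
I = 2.833×10^7 mm⁴ = 2.833×10^-5 m⁴
Effective length L_e = K·L = 1 × 2.98 = 2.980 m
P_cr = π²EI / L_e² = π² × 204×10⁹ × 2.833×10^-5 / 2.980² = 6.424×10^6 N

P_cr ≈ 6420 kN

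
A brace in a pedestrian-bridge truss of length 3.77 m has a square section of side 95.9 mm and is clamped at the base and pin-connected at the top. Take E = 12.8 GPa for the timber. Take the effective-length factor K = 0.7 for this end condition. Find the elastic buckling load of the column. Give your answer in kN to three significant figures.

I = a⁴/12 = 95.9⁴/12 = 7.048×10^6 mm⁴
I = 7.048×10^6 mm⁴ = 7.048×10^-6 m⁴
Effective length L_e = K·L = 0.7 × 3.77 = 2.639 m
P_cr = π²EI / L_e² = π² × 12.8×10⁹ × 7.048×10^-6 / 2.639² = 1.279×10^5 N

P_cr ≈ 128 kN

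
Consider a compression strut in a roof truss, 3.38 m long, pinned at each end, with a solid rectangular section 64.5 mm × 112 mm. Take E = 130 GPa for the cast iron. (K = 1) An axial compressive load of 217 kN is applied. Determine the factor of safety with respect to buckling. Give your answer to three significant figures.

n ≈ 1.30

Buckling occurs about the weak axis: I_min = h·b³/12 with b = 64.5 mm (the shorter side).
I_min = 112×64.5³/12 = 2.504×10^6 mm⁴
I = 2.504×10^6 mm⁴ = 2.504×10^-6 m⁴
Effective length L_e = K·L = 1 × 3.38 = 3.380 m
P_cr = π²EI / L_e² = π² × 130×10⁹ × 2.504×10^-6 / 3.380² = 2.813×10^5 N
Factor of safety n = P_cr / P = 281.27 / 217 = 1.30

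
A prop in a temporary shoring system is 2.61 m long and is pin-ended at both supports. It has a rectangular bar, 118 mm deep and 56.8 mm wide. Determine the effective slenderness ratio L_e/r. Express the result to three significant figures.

λ ≈ 159

For a rectangle r_min = b/√12 = 56.8/√12 = 16.40 mm
L_e = K·L = 1 × 2.61 m = 2.610 m = 2610.0 mm
λ = L_e / r_min = 2610.0 / 16.40 = 159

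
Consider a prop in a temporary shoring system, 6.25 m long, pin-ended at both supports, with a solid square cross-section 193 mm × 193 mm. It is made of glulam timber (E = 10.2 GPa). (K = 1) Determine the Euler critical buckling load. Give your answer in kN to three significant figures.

P_cr ≈ 298 kN

I = a⁴/12 = 193⁴/12 = 1.156×10^8 mm⁴
I = 1.156×10^8 mm⁴ = 1.156×10^-4 m⁴
Effective length L_e = K·L = 1 × 6.25 = 6.250 m
P_cr = π²EI / L_e² = π² × 10.2×10⁹ × 1.156×10^-4 / 6.250² = 2.980×10^5 N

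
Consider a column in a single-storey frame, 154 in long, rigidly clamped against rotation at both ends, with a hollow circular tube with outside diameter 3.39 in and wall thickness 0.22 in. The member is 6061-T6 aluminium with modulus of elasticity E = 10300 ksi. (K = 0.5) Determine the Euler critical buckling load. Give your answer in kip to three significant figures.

P_cr ≈ 47.4 kip

Inner diameter d_i = 3.39 − 2×0.22 = 2.950 in
I = π(d_o⁴ − d_i⁴)/64 = π(3.39⁴ − 2.950⁴)/64 = 2.765 in⁴
Effective length L_e = K·L = 0.5 × 154 = 77.00 in
P_cr = π²EI / L_e² = π² × 10300×10³ × 2.765 / 77.00² = 4.741×10^4 lb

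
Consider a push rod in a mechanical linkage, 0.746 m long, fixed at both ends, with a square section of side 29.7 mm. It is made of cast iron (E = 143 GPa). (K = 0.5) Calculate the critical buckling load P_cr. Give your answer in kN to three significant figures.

P_cr ≈ 658 kN

I = a⁴/12 = 29.7⁴/12 = 6.484×10^4 mm⁴
I = 6.484×10^4 mm⁴ = 6.484×10^-8 m⁴
Effective length L_e = K·L = 0.5 × 0.746 = 0.3730 m
P_cr = π²EI / L_e² = π² × 143×10⁹ × 6.484×10^-8 / 0.3730² = 6.578×10^5 N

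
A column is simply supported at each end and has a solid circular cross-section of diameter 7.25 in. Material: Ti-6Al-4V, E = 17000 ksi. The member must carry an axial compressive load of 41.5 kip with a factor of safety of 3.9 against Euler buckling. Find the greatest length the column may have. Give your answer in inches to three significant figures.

L_max ≈ 375 in

I = πd⁴/64 = π×7.25⁴/64 = 135.6 in⁴
Required critical load P_cr = n·P = 3.9 × 41.5 = 161.8 kip = 1.619×10^5 lb
From P_cr = π²EI/(K·L)²:  L = (1/K)·√(π²EI/P_cr) = (1/1)·√(π²×1.70×10^7×135.6/1.619×10^5)
L = 375 in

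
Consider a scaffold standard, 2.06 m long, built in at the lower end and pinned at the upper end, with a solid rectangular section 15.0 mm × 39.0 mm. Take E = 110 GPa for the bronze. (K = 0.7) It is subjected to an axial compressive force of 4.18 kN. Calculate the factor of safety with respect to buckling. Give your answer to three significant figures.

n ≈ 1.37

Buckling occurs about the weak axis: I_min = h·b³/12 with b = 15.0 mm (the shorter side).
I_min = 39.0×15.0³/12 = 1.097×10^4 mm⁴
I = 1.097×10^4 mm⁴ = 1.097×10^-8 m⁴
Effective length L_e = K·L = 0.7 × 2.06 = 1.442 m
P_cr = π²EI / L_e² = π² × 110×10⁹ × 1.097×10^-8 / 1.442² = 5.727×10^3 N
Factor of safety n = P_cr / P = 5.7269 / 4.18 = 1.37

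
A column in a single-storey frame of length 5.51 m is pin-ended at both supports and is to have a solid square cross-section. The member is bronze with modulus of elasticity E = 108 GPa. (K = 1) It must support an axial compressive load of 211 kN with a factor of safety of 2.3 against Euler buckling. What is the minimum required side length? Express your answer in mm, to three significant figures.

Required P_cr = n·P = 2.3 × 211 = 485.3 kN
L_e = K·L = 1 × 5.51 = 5.510 m
Required I = P_cr·L_e²/(π²E) = 4.853×10^5 × 5.510² / (π² × 1.08×10^11) = 1.382×10^-5 m⁴
I_req = 1.382×10^7 mm⁴
Solid square: I = a⁴/12  ⇒  a = (12I)^(1/4) = (12×1.382×10^7)^(1/4) = 113 mm

a ≈ 113 mm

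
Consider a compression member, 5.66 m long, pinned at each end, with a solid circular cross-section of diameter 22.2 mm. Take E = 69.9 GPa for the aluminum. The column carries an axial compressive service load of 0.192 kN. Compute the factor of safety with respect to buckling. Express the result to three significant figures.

n ≈ 1.34

I = πd⁴/64 = π×22.2⁴/64 = 1.192×10^4 mm⁴
I = 1.192×10^4 mm⁴ = 1.192×10^-8 m⁴
Effective length L_e = K·L = 1 × 5.66 = 5.660 m
P_cr = π²EI / L_e² = π² × 69.9×10⁹ × 1.192×10^-8 / 5.660² = 256.8 N
Factor of safety n = P_cr / P = 0.25676 / 0.192 = 1.34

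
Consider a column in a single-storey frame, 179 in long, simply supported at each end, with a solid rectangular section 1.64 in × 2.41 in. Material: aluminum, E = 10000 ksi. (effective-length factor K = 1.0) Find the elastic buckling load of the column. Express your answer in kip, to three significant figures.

P_cr ≈ 2.73 kip

Buckling occurs about the weak axis: I_min = h·b³/12 with b = 1.64 in (the shorter side).
I_min = 2.41×1.64³/12 = 0.8859 in⁴
Effective length L_e = K·L = 1 × 179 = 179.0 in
P_cr = π²EI / L_e² = π² × 10000×10³ × 0.8859 / 179.0² = 2.729×10^3 lb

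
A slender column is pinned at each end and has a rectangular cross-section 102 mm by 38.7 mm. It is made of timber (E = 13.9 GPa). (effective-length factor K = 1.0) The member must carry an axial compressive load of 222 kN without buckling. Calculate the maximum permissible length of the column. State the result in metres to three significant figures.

Buckling occurs about the weak axis: I_min = h·b³/12 with b = 38.7 mm (the shorter side).
I_min = 102×38.7³/12 = 4.927×10^5 mm⁴
I = 4.927×10^-7 m⁴
At the buckling limit P_cr = P = 2.220×10^5 N
From P_cr = π²EI/(K·L)²:  L = (1/K)·√(π²EI/P_cr) = (1/1)·√(π²×1.39×10^10×4.927×10^-7/2.220×10^5)
L = 0.552 m

L_max ≈ 0.552 m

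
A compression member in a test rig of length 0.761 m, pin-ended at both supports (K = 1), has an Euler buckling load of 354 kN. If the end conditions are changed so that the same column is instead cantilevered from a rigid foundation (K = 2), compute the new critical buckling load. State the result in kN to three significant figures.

P_cr ≈ 88.5 kN

P_cr ∝ 1/K², so P_cr,new = P_cr,old × (K_old/K_new)² = 354 × (1/2)²
= 354 × 0.2500 = 88.5 kN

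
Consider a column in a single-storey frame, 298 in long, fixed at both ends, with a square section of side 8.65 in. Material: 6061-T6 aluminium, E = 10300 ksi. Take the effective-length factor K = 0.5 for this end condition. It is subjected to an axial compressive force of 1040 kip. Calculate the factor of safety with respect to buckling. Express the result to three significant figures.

n ≈ 2.05

I = a⁴/12 = 8.65⁴/12 = 466.5 in⁴
Effective length L_e = K·L = 0.5 × 298 = 149.0 in
P_cr = π²EI / L_e² = π² × 10300×10³ × 466.5 / 149.0² = 2.136×10^6 lb
Factor of safety n = P_cr / P = 2136.2 / 1040 = 2.05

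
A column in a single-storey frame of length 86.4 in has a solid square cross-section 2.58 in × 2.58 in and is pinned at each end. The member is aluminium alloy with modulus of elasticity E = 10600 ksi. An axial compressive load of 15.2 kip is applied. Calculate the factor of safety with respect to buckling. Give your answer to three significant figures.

I = a⁴/12 = 2.58⁴/12 = 3.692 in⁴
Effective length L_e = K·L = 1 × 86.4 = 86.40 in
P_cr = π²EI / L_e² = π² × 10600×10³ × 3.692 / 86.40² = 5.175×10^4 lb
Factor of safety n = P_cr / P = 51.746 / 15.2 = 3.40

n ≈ 3.40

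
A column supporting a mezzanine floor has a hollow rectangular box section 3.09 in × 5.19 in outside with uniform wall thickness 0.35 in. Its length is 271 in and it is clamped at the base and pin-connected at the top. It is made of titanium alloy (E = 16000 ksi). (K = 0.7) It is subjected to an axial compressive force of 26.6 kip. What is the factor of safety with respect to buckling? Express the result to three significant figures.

Inner dimensions: h_i = 5.19 − 2×0.35 = 4.490 in, b_i = 3.09 − 2×0.35 = 2.390 in
Weak-axis I_min = (h_o·b_o³ − h_i·b_i³)/12 with b_o = 3.09, b_i = 2.390 in (shorter outer/inner sides).
I_min = (5.19×3.09³ − 4.490×2.390³)/12 = 7.652 in⁴
Effective length L_e = K·L = 0.7 × 271 = 189.7 in
P_cr = π²EI / L_e² = π² × 16000×10³ × 7.652 / 189.7² = 3.358×10^4 lb
Factor of safety n = P_cr / P = 33.579 / 26.6 = 1.26

n ≈ 1.26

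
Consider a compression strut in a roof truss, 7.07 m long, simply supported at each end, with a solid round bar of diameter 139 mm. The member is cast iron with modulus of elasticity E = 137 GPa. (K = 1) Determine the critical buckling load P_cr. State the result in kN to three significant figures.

P_cr ≈ 496 kN

I = πd⁴/64 = π×139⁴/64 = 1.832×10^7 mm⁴
I = 1.832×10^7 mm⁴ = 1.832×10^-5 m⁴
Effective length L_e = K·L = 1 × 7.07 = 7.070 m
P_cr = π²EI / L_e² = π² × 137×10⁹ × 1.832×10^-5 / 7.070² = 4.957×10^5 N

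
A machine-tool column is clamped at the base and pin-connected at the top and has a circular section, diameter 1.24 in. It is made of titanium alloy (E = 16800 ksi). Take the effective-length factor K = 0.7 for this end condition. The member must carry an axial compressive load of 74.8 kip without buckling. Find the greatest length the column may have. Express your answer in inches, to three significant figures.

L_max ≈ 22.9 in

I = πd⁴/64 = π×1.24⁴/64 = 0.1161 in⁴
At the buckling limit P_cr = P = 7.480×10^4 lb
From P_cr = π²EI/(K·L)²:  L = (1/K)·√(π²EI/P_cr) = (1/0.7)·√(π²×1.68×10^7×0.1161/7.480×10^4)
L = 22.9 in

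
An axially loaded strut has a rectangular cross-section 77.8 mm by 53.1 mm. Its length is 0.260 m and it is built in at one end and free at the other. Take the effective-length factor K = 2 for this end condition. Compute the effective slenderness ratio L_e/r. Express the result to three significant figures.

For a rectangle r_min = b/√12 = 53.1/√12 = 15.33 mm
L_e = K·L = 2 × 0.260 m = 0.5200 m = 520.00 mm
λ = L_e / r_min = 520.00 / 15.33 = 33.9

λ ≈ 33.9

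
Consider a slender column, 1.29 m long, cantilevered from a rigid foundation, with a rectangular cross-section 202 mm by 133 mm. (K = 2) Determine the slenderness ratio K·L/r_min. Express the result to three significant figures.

λ ≈ 67.2

For a rectangle r_min = b/√12 = 133/√12 = 38.39 mm
L_e = K·L = 2 × 1.29 m = 2.580 m = 2580.0 mm
λ = L_e / r_min = 2580.0 / 38.39 = 67.2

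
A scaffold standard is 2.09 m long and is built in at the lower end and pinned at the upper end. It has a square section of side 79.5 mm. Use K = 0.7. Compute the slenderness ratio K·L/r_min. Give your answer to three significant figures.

For a square r = a/√12 = 79.5/√12 = 22.95 mm
L_e = K·L = 0.7 × 2.09 m = 1.463 m = 1463.0 mm
λ = L_e / r_min = 1463.0 / 22.95 = 63.7

λ ≈ 63.7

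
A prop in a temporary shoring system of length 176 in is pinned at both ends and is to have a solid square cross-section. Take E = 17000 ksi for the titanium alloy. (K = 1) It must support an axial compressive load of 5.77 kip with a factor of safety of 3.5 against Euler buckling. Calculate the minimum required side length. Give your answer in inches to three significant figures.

a ≈ 2.59 in

Required P_cr = n·P = 3.5 × 5.77 = 20.20 kip
L_e = K·L = 1 × 176 = 176.0 in
Required I = P_cr·L_e²/(π²E) = 2.019×10^4 × 176.0² / (π² × 1.70×10^7) = 3.728 in⁴
Solid square: I = a⁴/12  ⇒  a = (12I)^(1/4) = (12×3.728)^(1/4) = 2.59 in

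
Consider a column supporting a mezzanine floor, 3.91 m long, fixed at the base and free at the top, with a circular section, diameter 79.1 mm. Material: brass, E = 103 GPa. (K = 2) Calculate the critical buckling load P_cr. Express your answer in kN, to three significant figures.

I = πd⁴/64 = π×79.1⁴/64 = 1.922×10^6 mm⁴
I = 1.922×10^6 mm⁴ = 1.922×10^-6 m⁴
Effective length L_e = K·L = 2 × 3.91 = 7.820 m
P_cr = π²EI / L_e² = π² × 103×10⁹ × 1.922×10^-6 / 7.820² = 3.194×10^4 N

P_cr ≈ 31.9 kN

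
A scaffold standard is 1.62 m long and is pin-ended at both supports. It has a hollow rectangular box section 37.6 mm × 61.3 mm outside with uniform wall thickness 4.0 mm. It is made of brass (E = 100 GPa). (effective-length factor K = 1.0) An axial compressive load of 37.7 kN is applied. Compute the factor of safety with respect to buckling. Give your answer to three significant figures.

Inner dimensions: h_i = 61.3 − 2×4.0 = 53.30 mm, b_i = 37.6 − 2×4.0 = 29.60 mm
Weak-axis I_min = (h_o·b_o³ − h_i·b_i³)/12 with b_o = 37.6, b_i = 29.60 mm (shorter outer/inner sides).
I_min = (61.3×37.6³ − 53.30×29.60³)/12 = 1.564×10^5 mm⁴
I = 1.564×10^5 mm⁴ = 1.564×10^-7 m⁴
Effective length L_e = K·L = 1 × 1.62 = 1.620 m
P_cr = π²EI / L_e² = π² × 100×10⁹ × 1.564×10^-7 / 1.620² = 5.880×10^4 N
Factor of safety n = P_cr / P = 58.800 / 37.7 = 1.56

n ≈ 1.56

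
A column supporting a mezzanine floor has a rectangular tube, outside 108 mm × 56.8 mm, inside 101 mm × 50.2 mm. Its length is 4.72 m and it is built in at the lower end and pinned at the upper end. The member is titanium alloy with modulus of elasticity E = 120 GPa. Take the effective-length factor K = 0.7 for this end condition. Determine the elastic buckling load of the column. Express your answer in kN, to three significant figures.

Weak-axis I_min = (h_o·b_o³ − h_i·b_i³)/12 with b_o = 56.8, b_i = 50.20 mm (shorter outer/inner sides).
I_min = (108×56.8³ − 101.0×50.20³)/12 = 5.845×10^5 mm⁴
I = 5.845×10^5 mm⁴ = 5.845×10^-7 m⁴
Effective length L_e = K·L = 0.7 × 4.72 = 3.304 m
P_cr = π²EI / L_e² = π² × 120×10⁹ × 5.845×10^-7 / 3.304² = 6.341×10^4 N

P_cr ≈ 63.4 kN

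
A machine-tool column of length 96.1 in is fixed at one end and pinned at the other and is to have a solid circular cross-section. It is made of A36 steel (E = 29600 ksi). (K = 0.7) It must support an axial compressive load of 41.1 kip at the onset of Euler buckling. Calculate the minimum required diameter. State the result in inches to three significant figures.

L_e = K·L = 0.7 × 96.1 = 67.27 in
Required I = P_cr·L_e²/(π²E) = 4.110×10^4 × 67.27² / (π² × 2.96×10^7) = 0.6366 in⁴
Solid circle: I = πd⁴/64  ⇒  d = (64I/π)^(1/4) = (64×0.6366/π)^(1/4) = 1.90 in

d ≈ 1.90 in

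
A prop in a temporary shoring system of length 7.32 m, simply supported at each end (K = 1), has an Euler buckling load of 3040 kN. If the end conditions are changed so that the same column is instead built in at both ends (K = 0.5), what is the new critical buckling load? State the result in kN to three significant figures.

P_cr ≈ 12200 kN

P_cr ∝ 1/K², so P_cr,new = P_cr,old × (K_old/K_new)² = 3040 × (1/0.5)²
= 3040 × 4.000 = 12200 kN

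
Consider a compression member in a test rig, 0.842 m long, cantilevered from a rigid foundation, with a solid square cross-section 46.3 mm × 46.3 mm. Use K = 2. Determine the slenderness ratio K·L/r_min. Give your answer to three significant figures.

λ ≈ 126

For a square r = a/√12 = 46.3/√12 = 13.37 mm
L_e = K·L = 2 × 0.842 m = 1.684 m = 1684.0 mm
λ = L_e / r_min = 1684.0 / 13.37 = 126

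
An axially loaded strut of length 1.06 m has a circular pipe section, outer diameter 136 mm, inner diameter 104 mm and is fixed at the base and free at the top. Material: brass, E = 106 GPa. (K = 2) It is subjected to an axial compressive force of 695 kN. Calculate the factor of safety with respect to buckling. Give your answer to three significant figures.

n ≈ 3.70

d_o = 136 mm, d_i = 104 mm
I = π(d_o⁴ − d_i⁴)/64 = π(136⁴ − 104.0⁴)/64 = 1.105×10^7 mm⁴
I = 1.105×10^7 mm⁴ = 1.105×10^-5 m⁴
Effective length L_e = K·L = 2 × 1.06 = 2.120 m
P_cr = π²EI / L_e² = π² × 106×10⁹ × 1.105×10^-5 / 2.120² = 2.572×10^6 N
Factor of safety n = P_cr / P = 2572.2 / 695 = 3.70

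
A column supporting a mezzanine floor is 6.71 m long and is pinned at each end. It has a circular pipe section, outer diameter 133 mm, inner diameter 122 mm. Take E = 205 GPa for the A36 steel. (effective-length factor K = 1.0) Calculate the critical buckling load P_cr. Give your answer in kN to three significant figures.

P_cr ≈ 202 kN

d_o = 133 mm, d_i = 122 mm
I = π(d_o⁴ − d_i⁴)/64 = π(133⁴ − 122.0⁴)/64 = 4.485×10^6 mm⁴
I = 4.485×10^6 mm⁴ = 4.485×10^-6 m⁴
Effective length L_e = K·L = 1 × 6.71 = 6.710 m
P_cr = π²EI / L_e² = π² × 205×10⁹ × 4.485×10^-6 / 6.710² = 2.015×10^5 N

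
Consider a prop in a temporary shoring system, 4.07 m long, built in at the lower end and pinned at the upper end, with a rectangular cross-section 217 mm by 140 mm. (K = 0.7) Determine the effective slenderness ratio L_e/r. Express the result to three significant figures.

Buckling occurs about the weak axis: I_min = h·b³/12 with b = 140 mm (the shorter side).
I_min = 217×140³/12 = 4.962×10^7 mm⁴
A = 3.038×10^4 mm²;  r_min = √(I/A) = √(4.962×10^7/3.038×10^4) = 40.41 mm
L_e = K·L = 0.7 × 4.07 m = 2.849 m = 2849.0 mm
λ = L_e / r_min = 2849.0 / 40.41 = 70.5

λ ≈ 70.5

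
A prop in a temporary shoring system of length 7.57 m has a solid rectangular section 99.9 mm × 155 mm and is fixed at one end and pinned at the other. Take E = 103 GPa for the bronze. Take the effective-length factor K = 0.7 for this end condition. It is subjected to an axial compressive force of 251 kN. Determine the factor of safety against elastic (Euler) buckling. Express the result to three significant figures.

Buckling occurs about the weak axis: I_min = h·b³/12 with b = 99.9 mm (the shorter side).
I_min = 155×99.9³/12 = 1.288×10^7 mm⁴
I = 1.288×10^7 mm⁴ = 1.288×10^-5 m⁴
Effective length L_e = K·L = 0.7 × 7.57 = 5.299 m
P_cr = π²EI / L_e² = π² × 103×10⁹ × 1.288×10^-5 / 5.299² = 4.662×10^5 N
Factor of safety n = P_cr / P = 466.23 / 251 = 1.86

n ≈ 1.86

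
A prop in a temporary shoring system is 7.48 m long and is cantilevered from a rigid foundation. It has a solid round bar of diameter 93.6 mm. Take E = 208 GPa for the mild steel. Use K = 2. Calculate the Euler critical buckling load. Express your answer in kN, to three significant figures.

P_cr ≈ 34.6 kN

I = πd⁴/64 = π×93.6⁴/64 = 3.768×10^6 mm⁴
I = 3.768×10^6 mm⁴ = 3.768×10^-6 m⁴
Effective length L_e = K·L = 2 × 7.48 = 14.96 m
P_cr = π²EI / L_e² = π² × 208×10⁹ × 3.768×10^-6 / 14.96² = 3.456×10^4 N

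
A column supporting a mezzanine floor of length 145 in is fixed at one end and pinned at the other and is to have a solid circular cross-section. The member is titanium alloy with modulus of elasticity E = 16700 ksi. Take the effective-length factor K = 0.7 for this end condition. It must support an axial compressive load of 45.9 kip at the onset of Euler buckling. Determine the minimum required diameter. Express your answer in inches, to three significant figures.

d ≈ 2.76 in

L_e = K·L = 0.7 × 145 = 101.5 in
Required I = P_cr·L_e²/(π²E) = 4.590×10^4 × 101.5² / (π² × 1.67×10^7) = 2.869 in⁴
Solid circle: I = πd⁴/64  ⇒  d = (64I/π)^(1/4) = (64×2.869/π)^(1/4) = 2.76 in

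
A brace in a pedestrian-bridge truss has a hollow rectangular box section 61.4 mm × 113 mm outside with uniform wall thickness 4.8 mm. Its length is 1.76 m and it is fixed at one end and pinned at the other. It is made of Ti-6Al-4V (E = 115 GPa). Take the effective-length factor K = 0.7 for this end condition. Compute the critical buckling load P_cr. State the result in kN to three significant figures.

Inner dimensions: h_i = 113 − 2×4.8 = 103.4 mm, b_i = 61.4 − 2×4.8 = 51.80 mm
Weak-axis I_min = (h_o·b_o³ − h_i·b_i³)/12 with b_o = 61.4, b_i = 51.80 mm (shorter outer/inner sides).
I_min = (113×61.4³ − 103.4×51.80³)/12 = 9.821×10^5 mm⁴
I = 9.821×10^5 mm⁴ = 9.821×10^-7 m⁴
Effective length L_e = K·L = 0.7 × 1.76 = 1.232 m
P_cr = π²EI / L_e² = π² × 115×10⁹ × 9.821×10^-7 / 1.232² = 7.344×10^5 N

P_cr ≈ 734 kN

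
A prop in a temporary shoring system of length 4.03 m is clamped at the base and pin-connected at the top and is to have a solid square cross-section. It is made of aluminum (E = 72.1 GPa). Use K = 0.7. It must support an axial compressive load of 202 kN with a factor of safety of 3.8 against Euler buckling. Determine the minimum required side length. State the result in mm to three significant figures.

a ≈ 101 mm

Required P_cr = n·P = 3.8 × 202 = 767.6 kN
L_e = K·L = 0.7 × 4.03 = 2.821 m
Required I = P_cr·L_e²/(π²E) = 7.676×10^5 × 2.821² / (π² × 7.21×10^10) = 8.584×10^-6 m⁴
I_req = 8.584×10^6 mm⁴
Solid square: I = a⁴/12  ⇒  a = (12I)^(1/4) = (12×8.584×10^6)^(1/4) = 101 mm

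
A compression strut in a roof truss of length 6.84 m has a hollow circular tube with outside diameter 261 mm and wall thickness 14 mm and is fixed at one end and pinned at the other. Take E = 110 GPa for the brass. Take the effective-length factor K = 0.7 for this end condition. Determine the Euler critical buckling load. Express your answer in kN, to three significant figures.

Inner diameter d_i = 261 − 2×14 = 233.0 mm
I = π(d_o⁴ − d_i⁴)/64 = π(261⁴ − 233.0⁴)/64 = 8.311×10^7 mm⁴
I = 8.311×10^7 mm⁴ = 8.311×10^-5 m⁴
Effective length L_e = K·L = 0.7 × 6.84 = 4.788 m
P_cr = π²EI / L_e² = π² × 110×10⁹ × 8.311×10^-5 / 4.788² = 3.936×10^6 N

P_cr ≈ 3940 kN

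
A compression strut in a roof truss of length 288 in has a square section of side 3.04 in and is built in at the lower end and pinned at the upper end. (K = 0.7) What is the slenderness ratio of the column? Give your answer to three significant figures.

For a square r = a/√12 = 3.04/√12 = 0.8776 in
L_e = K·L = 0.7 × 288 = 201.6 in
λ = L_e / r_min = 201.60 / 0.8776 = 230

λ ≈ 230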